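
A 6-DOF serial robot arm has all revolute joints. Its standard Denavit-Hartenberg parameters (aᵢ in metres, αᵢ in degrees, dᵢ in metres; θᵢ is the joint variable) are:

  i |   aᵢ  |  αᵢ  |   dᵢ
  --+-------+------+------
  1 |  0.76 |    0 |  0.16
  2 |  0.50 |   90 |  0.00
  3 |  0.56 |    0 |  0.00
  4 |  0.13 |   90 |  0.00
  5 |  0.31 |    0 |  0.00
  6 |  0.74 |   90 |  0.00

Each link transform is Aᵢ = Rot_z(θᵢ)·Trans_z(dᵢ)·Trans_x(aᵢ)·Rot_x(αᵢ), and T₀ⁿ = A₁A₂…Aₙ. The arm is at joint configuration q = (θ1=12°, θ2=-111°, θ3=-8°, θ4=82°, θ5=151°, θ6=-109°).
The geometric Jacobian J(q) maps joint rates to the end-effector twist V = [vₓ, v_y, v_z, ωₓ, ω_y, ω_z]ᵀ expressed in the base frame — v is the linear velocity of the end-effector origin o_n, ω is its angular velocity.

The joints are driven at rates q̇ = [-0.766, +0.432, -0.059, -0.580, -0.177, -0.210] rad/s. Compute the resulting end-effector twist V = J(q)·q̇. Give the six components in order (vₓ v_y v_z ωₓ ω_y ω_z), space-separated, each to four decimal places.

o_n = [-0.0767, -0.8939, 0.4750]
J₁: ẑ×o_n = [0.8939, -0.0767, 0.0000], ω = ẑ
J2: z=[0.0000, 0.0000, 1.0000] o=[0.7434, 0.1580, 0.1600] → [1.0519, -0.8201, 0.0000, 0.0000, 0.0000, 1.0000]
J3: z=[-0.9877, 0.1564, 0.0000] o=[0.6652, -0.3358, 0.1600] → [0.0493, 0.3111, 0.6672, -0.9877, 0.1564, 0.0000]
J4: z=[-0.9877, 0.1564, 0.0000] o=[0.5784, -0.8836, 0.0821] → [0.0615, 0.3881, 0.1127, -0.9877, 0.1564, 0.0000]
J5: z=[-0.1504, -0.9494, -0.2756] o=[0.5728, -0.9189, 0.2070] → [-0.2475, 0.2193, -0.6204, -0.1504, -0.9494, -0.2756]
J6: z=[-0.1504, -0.9494, -0.2756] o=[0.4361, -0.8216, -0.0536] → [-0.5218, 0.2208, -0.4760, -0.1504, -0.9494, -0.2756]
V = J·q̇ = [-0.1155, -0.6242, 0.1051, 0.6893, 0.2675, -0.2273]

-0.1155 -0.6242 0.1051 0.6893 0.2675 -0.2273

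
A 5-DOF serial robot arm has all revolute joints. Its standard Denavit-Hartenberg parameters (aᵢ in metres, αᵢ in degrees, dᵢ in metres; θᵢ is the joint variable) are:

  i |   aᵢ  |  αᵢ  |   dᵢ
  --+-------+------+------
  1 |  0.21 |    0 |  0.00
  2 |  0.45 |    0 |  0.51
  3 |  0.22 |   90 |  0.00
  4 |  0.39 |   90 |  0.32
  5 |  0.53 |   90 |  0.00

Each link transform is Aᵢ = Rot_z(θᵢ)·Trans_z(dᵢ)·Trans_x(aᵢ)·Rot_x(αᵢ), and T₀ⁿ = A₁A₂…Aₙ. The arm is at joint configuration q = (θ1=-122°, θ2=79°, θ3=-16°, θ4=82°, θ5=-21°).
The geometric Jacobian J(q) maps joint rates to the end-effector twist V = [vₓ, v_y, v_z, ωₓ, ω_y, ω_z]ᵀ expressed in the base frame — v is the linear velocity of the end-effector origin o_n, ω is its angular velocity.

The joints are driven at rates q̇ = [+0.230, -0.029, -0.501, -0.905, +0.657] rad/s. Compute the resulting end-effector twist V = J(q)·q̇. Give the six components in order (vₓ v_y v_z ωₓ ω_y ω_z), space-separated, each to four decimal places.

o_n = [0.2831, -0.8461, 1.3862]
J₁: ẑ×o_n = [0.8461, 0.2831, -0.0000], ω = ẑ
J2: z=[0.0000, 0.0000, 1.0000] o=[-0.1113, -0.1781, 0.0000] → [0.6680, 0.3944, -0.0000, 0.0000, 0.0000, 1.0000]
J3: z=[0.0000, 0.0000, 1.0000] o=[0.2178, -0.4850, 0.5100] → [0.3611, 0.0652, -0.0000, 0.0000, 0.0000, 1.0000]
J4: z=[-0.8572, -0.5150, 0.0000] o=[0.3311, -0.6736, 0.5100] → [-0.4513, 0.7510, 0.1231, -0.8572, -0.5150, 0.0000]
J5: z=[0.5100, -0.8488, -0.1392] o=[0.0848, -0.8849, 0.8962] → [-0.4105, -0.2775, 0.1881, 0.5100, -0.8488, -0.1392]
V = J·q̇ = [0.1330, -0.8410, 0.0121, 1.1108, -0.0916, -0.3914]

0.1330 -0.8410 0.0121 1.1108 -0.0916 -0.3914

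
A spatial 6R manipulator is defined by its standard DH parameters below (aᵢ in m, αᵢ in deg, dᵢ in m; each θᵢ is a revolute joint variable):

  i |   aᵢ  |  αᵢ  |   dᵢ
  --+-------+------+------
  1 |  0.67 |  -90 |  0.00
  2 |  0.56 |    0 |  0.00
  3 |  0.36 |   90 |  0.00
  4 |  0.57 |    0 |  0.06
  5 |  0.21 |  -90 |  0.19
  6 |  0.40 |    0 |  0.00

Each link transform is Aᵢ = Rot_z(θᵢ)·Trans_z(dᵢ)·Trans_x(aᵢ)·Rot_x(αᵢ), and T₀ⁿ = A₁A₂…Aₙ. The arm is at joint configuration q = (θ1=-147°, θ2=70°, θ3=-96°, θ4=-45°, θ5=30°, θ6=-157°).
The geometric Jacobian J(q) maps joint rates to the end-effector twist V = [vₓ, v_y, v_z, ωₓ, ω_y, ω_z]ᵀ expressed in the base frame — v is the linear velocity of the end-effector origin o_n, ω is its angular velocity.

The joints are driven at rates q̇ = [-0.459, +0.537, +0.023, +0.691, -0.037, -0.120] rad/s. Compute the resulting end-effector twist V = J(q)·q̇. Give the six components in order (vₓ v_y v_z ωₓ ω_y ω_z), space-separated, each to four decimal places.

o_n = [-1.2304, -0.3673, 0.1065]
J₁: ẑ×o_n = [0.3673, -1.2304, 0.0000], ω = ẑ
J2: z=[0.5446, -0.8387, 0.0000] o=[-0.5619, -0.3649, 0.0000] → [-0.0893, -0.0580, -0.5619, 0.5446, -0.8387, 0.0000]
J3: z=[0.5446, -0.8387, 0.0000] o=[-0.7225, -0.4692, -0.5262] → [-0.5306, -0.3446, -0.3704, 0.5446, -0.8387, 0.0000]
J4: z=[0.3676, 0.2388, 0.8988] o=[-0.9939, -0.6455, -0.3684] → [-0.1367, -0.3871, 0.1587, 0.3676, 0.2388, 0.8988]
J5: z=[0.3676, 0.2388, 0.8988] o=[-1.4952, -0.4904, -0.1378] → [-0.0524, 0.1482, -0.0179, 0.3676, 0.2388, 0.8988]
J6: z=[0.3310, -0.9368, 0.1135] o=[-1.6078, -0.4987, 0.1219] → [-0.0005, 0.0479, 0.3971, 0.3310, -0.9368, 0.1135]
V = J·q̇ = [-0.3212, 0.2469, -0.2476, 0.5057, -0.2011, 0.1152]

-0.3212 0.2469 -0.2476 0.5057 -0.2011 0.1152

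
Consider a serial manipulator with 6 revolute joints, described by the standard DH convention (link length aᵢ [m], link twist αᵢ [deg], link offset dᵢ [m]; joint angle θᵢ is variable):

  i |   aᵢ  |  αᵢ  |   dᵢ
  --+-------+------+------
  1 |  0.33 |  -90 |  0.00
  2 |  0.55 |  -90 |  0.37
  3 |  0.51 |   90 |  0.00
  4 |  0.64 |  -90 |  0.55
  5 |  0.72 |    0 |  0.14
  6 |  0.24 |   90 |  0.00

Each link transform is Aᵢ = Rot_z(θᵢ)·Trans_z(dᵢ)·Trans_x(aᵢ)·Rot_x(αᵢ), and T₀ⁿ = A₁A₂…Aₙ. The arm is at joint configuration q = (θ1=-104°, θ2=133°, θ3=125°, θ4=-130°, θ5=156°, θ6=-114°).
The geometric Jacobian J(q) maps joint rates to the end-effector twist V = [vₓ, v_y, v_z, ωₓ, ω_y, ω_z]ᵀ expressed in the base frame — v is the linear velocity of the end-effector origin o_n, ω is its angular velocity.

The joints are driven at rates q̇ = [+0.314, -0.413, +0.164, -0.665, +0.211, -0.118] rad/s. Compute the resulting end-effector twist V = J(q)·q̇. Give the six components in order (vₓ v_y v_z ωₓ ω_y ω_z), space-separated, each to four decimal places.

o_n = [-0.1656, -0.2244, -0.3897]
J₁: ẑ×o_n = [0.2244, -0.1656, 0.0000], ω = ẑ
J2: z=[0.9703, -0.2419, 0.0000] o=[-0.0798, -0.3202, 0.0000] → [0.0943, 0.3782, 0.0722, 0.9703, -0.2419, 0.0000]
J3: z=[0.1769, 0.7096, 0.6820] o=[0.3699, -0.0458, -0.4022] → [0.1307, -0.3675, 0.3484, 0.1769, 0.7096, 0.6820]
J4: z=[-0.4214, 0.6808, -0.5991] o=[-0.0837, -0.1383, -0.1883] → [-0.1888, -0.0358, 0.0921, -0.4214, 0.6808, -0.5991]
J5: z=[-0.7951, -0.5951, -0.1170] o=[-0.0363, -0.0371, -1.0247] → [-0.3998, 0.5200, 0.0720, -0.7951, -0.5951, -0.1170]
J6: z=[-0.7951, -0.5951, -0.1170] o=[-0.3111, -0.0389, -0.3447] → [0.0051, -0.0529, 0.2341, -0.7951, -0.5951, -0.1170]
V = J·q̇ = [0.0935, -0.1287, -0.0463, -0.1654, -0.2918, 0.8134]

0.0935 -0.1287 -0.0463 -0.1654 -0.2918 0.8134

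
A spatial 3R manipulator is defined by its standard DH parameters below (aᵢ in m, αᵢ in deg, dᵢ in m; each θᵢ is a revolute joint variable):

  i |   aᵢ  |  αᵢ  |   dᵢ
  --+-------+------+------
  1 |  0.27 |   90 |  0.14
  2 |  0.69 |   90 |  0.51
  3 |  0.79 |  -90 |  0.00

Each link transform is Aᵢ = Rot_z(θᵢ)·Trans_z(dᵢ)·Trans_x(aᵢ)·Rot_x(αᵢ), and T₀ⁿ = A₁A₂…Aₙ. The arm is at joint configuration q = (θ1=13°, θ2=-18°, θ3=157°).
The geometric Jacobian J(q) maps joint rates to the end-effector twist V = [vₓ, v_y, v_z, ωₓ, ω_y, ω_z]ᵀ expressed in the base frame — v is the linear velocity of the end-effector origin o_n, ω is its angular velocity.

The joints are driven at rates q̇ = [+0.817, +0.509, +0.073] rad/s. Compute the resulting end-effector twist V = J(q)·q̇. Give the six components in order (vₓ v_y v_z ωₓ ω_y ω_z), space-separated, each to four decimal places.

0.5701 0.3828 -0.0110 0.0925 -0.5010 0.7476

o_n = [0.4128, -0.7449, 0.1515]
J₁: ẑ×o_n = [0.7449, 0.4128, -0.0000], ω = ẑ
J2: z=[0.2250, -0.9744, 0.0000] o=[0.2631, 0.0607, 0.1400] → [-0.0112, -0.0026, -0.0354, 0.2250, -0.9744, 0.0000]
J3: z=[-0.3011, -0.0695, -0.9511] o=[1.0172, -0.2886, -0.0732] → [-0.4496, 0.6425, 0.0954, -0.3011, -0.0695, -0.9511]
V = J·q̇ = [0.5701, 0.3828, -0.0110, 0.0925, -0.5010, 0.7476]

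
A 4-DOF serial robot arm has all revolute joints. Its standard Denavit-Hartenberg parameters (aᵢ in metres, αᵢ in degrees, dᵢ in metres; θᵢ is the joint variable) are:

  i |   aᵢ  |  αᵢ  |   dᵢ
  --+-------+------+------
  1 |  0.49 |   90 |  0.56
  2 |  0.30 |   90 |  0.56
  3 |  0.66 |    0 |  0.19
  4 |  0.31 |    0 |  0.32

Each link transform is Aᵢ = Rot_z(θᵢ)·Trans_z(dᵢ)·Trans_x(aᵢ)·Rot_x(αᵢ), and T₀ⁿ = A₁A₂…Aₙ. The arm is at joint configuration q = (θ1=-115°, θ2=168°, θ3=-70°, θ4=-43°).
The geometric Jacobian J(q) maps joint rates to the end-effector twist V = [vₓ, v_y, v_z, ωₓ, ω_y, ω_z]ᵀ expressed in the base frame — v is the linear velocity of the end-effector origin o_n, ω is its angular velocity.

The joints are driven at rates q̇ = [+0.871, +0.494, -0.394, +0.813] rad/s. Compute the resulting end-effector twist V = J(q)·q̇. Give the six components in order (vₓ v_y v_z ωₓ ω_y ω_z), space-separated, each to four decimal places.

0.4820 0.2904 -0.1691 -0.4845 0.1298 1.2808

o_n = [0.2285, -0.3275, 1.1430]
J₁: ẑ×o_n = [0.3275, 0.2285, -0.0000], ω = ẑ
J2: z=[-0.9063, 0.4226, 0.0000] o=[-0.2071, -0.4441, 0.5600] → [0.2464, 0.5284, -0.2897, -0.9063, 0.4226, 0.0000]
J3: z=[-0.0879, -0.1884, 0.9781] o=[-0.5906, 0.0585, 0.6224] → [0.2795, 0.8470, 0.1883, -0.0879, -0.1884, 0.9781]
J4: z=[-0.0879, -0.1884, 0.9781] o=[0.0481, -0.0393, 0.8552] → [0.2277, 0.2018, 0.0593, -0.0879, -0.1884, 0.9781]
V = J·q̇ = [0.4820, 0.2904, -0.1691, -0.4845, 0.1298, 1.2808]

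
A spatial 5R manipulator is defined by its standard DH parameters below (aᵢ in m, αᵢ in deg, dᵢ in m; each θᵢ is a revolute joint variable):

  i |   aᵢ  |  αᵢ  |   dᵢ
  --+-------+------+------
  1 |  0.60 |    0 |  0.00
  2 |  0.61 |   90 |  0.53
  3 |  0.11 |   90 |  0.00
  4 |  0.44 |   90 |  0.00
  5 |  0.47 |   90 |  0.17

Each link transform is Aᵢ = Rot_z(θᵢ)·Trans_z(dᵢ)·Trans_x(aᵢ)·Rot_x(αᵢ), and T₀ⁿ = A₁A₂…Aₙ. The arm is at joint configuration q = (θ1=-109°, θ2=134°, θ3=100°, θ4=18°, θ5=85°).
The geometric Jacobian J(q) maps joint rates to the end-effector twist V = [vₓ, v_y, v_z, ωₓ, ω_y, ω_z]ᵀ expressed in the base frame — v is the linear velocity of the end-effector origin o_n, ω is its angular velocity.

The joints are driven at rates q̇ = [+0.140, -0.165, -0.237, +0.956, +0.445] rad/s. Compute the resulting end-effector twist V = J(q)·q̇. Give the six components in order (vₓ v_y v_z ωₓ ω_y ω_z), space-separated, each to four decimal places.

o_n = [0.6723, -0.1483, 1.2218]
J₁: ẑ×o_n = [0.1483, 0.6723, -0.0000], ω = ẑ
J2: z=[0.0000, 0.0000, 1.0000] o=[-0.1953, -0.5673, 0.0000] → [-0.4190, 0.8677, 0.0000, 0.0000, 0.0000, 1.0000]
J3: z=[0.4226, -0.9063, 0.0000] o=[0.3575, -0.3095, 0.5300] → [-0.6270, -0.2924, 0.3534, 0.4226, -0.9063, 0.0000]
J4: z=[0.8925, 0.4162, 0.1736] o=[0.3402, -0.3176, 0.6383] → [0.2135, -0.4631, 0.0129, 0.8925, 0.4162, 0.1736]
J5: z=[-0.4506, 0.8393, 0.3043] o=[0.3318, -0.4715, 1.0504] → [0.0455, 0.1809, -0.4314, -0.4506, 0.8393, 0.3043]
V = J·q̇ = [0.4628, -0.3420, -0.2635, 0.5526, 0.9862, 0.2764]

0.4628 -0.3420 -0.2635 0.5526 0.9862 0.2764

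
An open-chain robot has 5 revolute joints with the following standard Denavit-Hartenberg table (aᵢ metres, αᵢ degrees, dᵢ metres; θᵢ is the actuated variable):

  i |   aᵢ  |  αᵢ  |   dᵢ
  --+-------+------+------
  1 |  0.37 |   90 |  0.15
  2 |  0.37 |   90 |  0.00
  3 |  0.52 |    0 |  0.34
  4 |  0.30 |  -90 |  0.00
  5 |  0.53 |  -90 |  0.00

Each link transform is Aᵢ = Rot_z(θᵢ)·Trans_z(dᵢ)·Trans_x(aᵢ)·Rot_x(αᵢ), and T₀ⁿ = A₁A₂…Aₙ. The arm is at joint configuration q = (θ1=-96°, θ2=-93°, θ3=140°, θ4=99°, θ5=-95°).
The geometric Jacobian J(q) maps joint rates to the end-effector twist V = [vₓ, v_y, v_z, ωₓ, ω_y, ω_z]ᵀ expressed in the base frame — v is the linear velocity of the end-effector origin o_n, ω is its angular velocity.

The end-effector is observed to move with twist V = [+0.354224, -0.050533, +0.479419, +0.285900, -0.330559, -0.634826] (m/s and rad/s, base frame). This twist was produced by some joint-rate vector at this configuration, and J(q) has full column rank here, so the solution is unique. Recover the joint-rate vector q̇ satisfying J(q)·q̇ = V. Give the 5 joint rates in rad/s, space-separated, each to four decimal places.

-0.9110 -0.4940 0.2600 -0.5440 -0.3400

o_n = [-0.0650, 0.4980, 0.3543]
J₁: ẑ×o_n = [-0.4980, -0.0650, 0.0000], ω = ẑ
J2: z=[-0.9945, 0.1045, 0.0000] o=[-0.0387, -0.3680, 0.1500] → [0.0214, 0.2032, -0.8585, -0.9945, 0.1045, 0.0000]
J3: z=[0.1044, 0.9932, 0.0523] o=[-0.0367, -0.3487, -0.2195] → [0.5255, -0.0614, 0.1165, 0.1044, 0.9932, 0.0523]
J4: z=[0.1044, 0.9932, 0.0523] o=[-0.3358, 0.0032, 0.1961] → [0.1312, -0.0023, -0.2173, 0.1044, 0.9932, 0.0523]
J5: z=[0.5169, -0.0092, -0.8560] o=[-0.0809, -0.0318, 0.3504] → [0.4534, -0.0156, 0.2740, 0.5169, -0.0092, -0.8560]
q̇ = J⁺·V = [-0.9110, -0.4940, 0.2600, -0.5440, -0.3400]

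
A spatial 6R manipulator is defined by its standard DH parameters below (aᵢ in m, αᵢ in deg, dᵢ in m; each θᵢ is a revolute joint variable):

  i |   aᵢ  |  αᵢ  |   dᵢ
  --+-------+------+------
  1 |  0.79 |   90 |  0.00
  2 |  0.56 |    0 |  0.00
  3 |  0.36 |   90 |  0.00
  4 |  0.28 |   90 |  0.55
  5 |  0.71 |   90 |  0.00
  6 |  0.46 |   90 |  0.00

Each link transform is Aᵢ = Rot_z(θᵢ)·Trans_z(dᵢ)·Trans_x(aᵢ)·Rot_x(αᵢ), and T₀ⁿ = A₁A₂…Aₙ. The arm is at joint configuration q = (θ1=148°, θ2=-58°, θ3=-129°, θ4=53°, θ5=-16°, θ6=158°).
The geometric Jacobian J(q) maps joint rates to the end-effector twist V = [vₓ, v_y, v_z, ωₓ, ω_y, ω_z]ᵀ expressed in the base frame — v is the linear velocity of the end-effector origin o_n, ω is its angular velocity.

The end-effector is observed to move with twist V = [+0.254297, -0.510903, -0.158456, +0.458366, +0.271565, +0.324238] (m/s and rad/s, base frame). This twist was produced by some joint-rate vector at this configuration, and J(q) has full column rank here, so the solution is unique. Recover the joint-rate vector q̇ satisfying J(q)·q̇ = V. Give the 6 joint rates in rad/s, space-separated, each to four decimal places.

0.0910 0.3700 0.0820 -0.4270 0.2040 -0.6540

o_n = [-0.0928, 0.4560, 0.0946]
J₁: ẑ×o_n = [-0.4560, -0.0928, 0.0000], ω = ẑ
J2: z=[0.5299, 0.8480, 0.0000] o=[-0.6700, 0.4186, 0.0000] → [0.0802, -0.0501, -0.4697, 0.5299, 0.8480, 0.0000]
J3: z=[0.5299, 0.8480, 0.0000] o=[-0.9216, 0.5759, -0.4749] → [0.4830, -0.3018, -0.7664, 0.5299, 0.8480, 0.0000]
J4: z=[-0.1034, 0.0646, 0.9925] o=[-0.6186, 0.3865, -0.4310] → [-0.0350, 0.5762, -0.0411, -0.1034, 0.0646, 0.9925]
J5: z=[0.3533, -0.9304, 0.0973] o=[-0.4151, 0.5231, 0.1354] → [0.0445, 0.0458, 0.2762, 0.3533, -0.9304, 0.0973]
J6: z=[-0.1569, -0.1615, -0.9743] o=[0.2397, 0.7566, -0.0088] → [-0.3096, 0.3401, -0.0065, -0.1569, -0.1615, -0.9743]
q̇ = J⁺·V = [0.0910, 0.3700, 0.0820, -0.4270, 0.2040, -0.6540]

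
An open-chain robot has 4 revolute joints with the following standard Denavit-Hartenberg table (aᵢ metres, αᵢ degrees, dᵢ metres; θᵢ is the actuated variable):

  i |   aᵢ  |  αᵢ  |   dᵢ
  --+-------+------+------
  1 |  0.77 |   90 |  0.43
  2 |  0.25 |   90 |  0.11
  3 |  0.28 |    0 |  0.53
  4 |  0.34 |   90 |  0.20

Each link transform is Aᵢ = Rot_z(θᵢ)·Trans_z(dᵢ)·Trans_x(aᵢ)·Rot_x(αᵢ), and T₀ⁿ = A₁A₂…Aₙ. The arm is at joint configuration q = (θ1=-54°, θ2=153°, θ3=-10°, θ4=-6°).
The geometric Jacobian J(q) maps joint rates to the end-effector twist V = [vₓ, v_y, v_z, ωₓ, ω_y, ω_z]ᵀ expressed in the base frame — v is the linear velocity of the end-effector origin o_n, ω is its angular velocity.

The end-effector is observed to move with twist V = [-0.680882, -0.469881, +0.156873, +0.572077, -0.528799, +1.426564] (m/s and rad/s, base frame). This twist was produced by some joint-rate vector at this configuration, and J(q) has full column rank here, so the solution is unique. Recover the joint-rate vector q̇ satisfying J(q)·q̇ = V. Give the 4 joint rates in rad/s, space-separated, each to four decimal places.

-0.0730 -0.1520 0.9140 0.7690

o_n = [0.2270, -0.2575, 1.4675]
J₁: ẑ×o_n = [0.2575, 0.2270, -0.0000], ω = ẑ
J2: z=[-0.8090, -0.5878, 0.0000] o=[0.4526, -0.6229, 0.4300] → [-0.6098, 0.8394, -0.4282, -0.8090, -0.5878, 0.0000]
J3: z=[0.2668, -0.3673, 0.8910] o=[0.2327, -0.5074, 0.5435] → [-0.5620, -0.2516, 0.0646, 0.2668, -0.3673, 0.8910]
J4: z=[0.2668, -0.3673, 0.8910] o=[0.2690, -0.4747, 1.1409] → [-0.3135, -0.1246, 0.0425, 0.2668, -0.3673, 0.8910]
q̇ = J⁺·V = [-0.0730, -0.1520, 0.9140, 0.7690]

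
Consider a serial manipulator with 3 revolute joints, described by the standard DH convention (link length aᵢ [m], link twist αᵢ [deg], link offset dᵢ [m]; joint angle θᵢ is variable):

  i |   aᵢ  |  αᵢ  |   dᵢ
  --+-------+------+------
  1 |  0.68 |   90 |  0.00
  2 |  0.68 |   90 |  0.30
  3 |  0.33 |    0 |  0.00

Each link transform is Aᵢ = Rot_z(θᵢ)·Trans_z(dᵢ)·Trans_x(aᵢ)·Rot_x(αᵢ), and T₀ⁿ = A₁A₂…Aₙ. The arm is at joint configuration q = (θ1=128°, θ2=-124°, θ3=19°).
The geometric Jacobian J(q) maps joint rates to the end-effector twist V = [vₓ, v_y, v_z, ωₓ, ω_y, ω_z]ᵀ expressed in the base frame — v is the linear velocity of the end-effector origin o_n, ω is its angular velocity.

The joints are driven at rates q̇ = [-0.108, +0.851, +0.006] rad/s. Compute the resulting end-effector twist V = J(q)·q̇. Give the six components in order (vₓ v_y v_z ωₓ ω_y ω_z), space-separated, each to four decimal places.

-0.3919 0.5266 -0.4715 0.6737 0.5200 -0.1046

o_n = [0.2439, 0.3496, -0.8224]
J₁: ẑ×o_n = [-0.3496, 0.2439, 0.0000], ω = ẑ
J2: z=[0.7880, 0.6157, 0.0000] o=[-0.4186, 0.5358, 0.0000] → [-0.5063, 0.6481, -0.5547, 0.7880, 0.6157, 0.0000]
J3: z=[0.5104, -0.6533, 0.5592] o=[0.0519, 0.4209, -0.5637] → [0.2089, 0.2394, 0.0891, 0.5104, -0.6533, 0.5592]
V = J·q̇ = [-0.3919, 0.5266, -0.4715, 0.6737, 0.5200, -0.1046]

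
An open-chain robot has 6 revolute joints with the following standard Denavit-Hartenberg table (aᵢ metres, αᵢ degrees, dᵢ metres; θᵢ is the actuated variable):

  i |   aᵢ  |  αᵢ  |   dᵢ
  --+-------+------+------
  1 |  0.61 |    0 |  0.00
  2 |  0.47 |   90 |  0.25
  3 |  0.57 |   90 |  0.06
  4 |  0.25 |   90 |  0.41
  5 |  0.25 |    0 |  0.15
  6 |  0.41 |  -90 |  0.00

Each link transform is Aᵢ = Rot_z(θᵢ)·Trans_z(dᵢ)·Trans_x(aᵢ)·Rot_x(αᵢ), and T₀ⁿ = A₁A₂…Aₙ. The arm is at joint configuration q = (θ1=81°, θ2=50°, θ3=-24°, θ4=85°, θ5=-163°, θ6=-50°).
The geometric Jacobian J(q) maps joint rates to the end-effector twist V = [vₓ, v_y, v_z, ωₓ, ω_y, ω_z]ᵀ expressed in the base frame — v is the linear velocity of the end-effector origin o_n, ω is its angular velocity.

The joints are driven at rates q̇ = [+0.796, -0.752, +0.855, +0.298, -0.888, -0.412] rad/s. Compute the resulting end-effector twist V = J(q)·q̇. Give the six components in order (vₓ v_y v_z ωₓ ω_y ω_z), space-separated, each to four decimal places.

-0.6458 0.6056 -0.3076 1.5865 -0.3491 0.2985

o_n = [-0.6921, 1.0744, -0.5426]
J₁: ẑ×o_n = [-1.0744, -0.6921, 0.0000], ω = ẑ
J2: z=[0.0000, 0.0000, 1.0000] o=[0.0954, 0.6025, 0.0000] → [-0.4720, -0.7875, 0.0000, 0.0000, 0.0000, 1.0000]
J3: z=[0.7547, 0.6561, 0.0000] o=[-0.2129, 0.9572, 0.2500] → [-0.5200, 0.5982, 0.4029, 0.7547, 0.6561, 0.0000]
J4: z=[0.2668, -0.3070, -0.9135] o=[-0.5093, 1.3896, 0.0182] → [-0.1157, 0.3167, -0.1402, 0.2668, -0.3070, -0.9135]
J5: z=[-0.6628, 0.6297, -0.4052] o=[-0.2250, 1.4421, -0.3653] → [-0.2606, 0.0717, 0.5379, -0.6628, 0.6297, -0.4052]
J6: z=[-0.6628, 0.6297, -0.4052] o=[-0.5111, 1.3884, -0.3508] → [-0.2480, -0.0538, 0.3220, -0.6628, 0.6297, -0.4052]
V = J·q̇ = [-0.6458, 0.6056, -0.3076, 1.5865, -0.3491, 0.2985]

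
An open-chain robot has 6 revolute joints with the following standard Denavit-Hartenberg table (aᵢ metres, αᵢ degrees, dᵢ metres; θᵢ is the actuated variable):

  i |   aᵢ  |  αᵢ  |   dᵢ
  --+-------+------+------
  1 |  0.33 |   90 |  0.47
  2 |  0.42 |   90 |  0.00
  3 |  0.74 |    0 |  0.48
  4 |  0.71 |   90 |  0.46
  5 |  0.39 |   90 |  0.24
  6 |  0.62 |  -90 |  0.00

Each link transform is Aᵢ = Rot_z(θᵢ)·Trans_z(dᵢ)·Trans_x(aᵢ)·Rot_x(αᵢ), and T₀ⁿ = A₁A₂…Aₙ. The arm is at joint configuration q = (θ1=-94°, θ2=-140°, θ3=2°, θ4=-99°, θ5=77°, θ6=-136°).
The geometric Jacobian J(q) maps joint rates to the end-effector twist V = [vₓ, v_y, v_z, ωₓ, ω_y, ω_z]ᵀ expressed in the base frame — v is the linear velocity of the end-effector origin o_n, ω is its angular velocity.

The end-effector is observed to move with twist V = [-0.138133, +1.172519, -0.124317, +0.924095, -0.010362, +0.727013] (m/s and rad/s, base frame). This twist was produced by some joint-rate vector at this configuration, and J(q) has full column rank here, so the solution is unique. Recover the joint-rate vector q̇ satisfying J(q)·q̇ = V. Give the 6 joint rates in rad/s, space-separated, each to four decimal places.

0.5450 -0.0120 -0.4590 0.8440 -0.0360 0.9370

o_n = [0.7722, 1.1563, 0.3359]
J₁: ẑ×o_n = [-1.1563, 0.7722, 0.0000], ω = ẑ
J2: z=[-0.9976, 0.0698, 0.0000] o=[-0.0230, -0.3292, 0.4700] → [-0.0094, -0.1338, -1.5373, -0.9976, 0.0698, 0.0000]
J3: z=[0.0448, 0.6412, 0.7660] o=[-0.0006, -0.0082, 0.2000] → [-0.8049, 0.5859, -0.4433, 0.0448, 0.6412, 0.7660]
J4: z=[0.0448, 0.6412, 0.7660] o=[0.0347, 0.8665, 0.0924] → [-0.0658, 0.5540, -0.4599, 0.0448, 0.6412, 0.7660]
J5: z=[-0.1746, -0.7500, 0.6380] o=[0.7537, 1.0462, 0.5004] → [0.0531, -0.0169, -0.0054, -0.1746, -0.7500, 0.6380]
J6: z=[0.9483, -0.3024, -0.0960] o=[0.8151, 1.0956, 0.9514] → [0.1920, 0.5878, 0.0445, 0.9483, -0.3024, -0.0960]
q̇ = J⁺·V = [0.5450, -0.0120, -0.4590, 0.8440, -0.0360, 0.9370]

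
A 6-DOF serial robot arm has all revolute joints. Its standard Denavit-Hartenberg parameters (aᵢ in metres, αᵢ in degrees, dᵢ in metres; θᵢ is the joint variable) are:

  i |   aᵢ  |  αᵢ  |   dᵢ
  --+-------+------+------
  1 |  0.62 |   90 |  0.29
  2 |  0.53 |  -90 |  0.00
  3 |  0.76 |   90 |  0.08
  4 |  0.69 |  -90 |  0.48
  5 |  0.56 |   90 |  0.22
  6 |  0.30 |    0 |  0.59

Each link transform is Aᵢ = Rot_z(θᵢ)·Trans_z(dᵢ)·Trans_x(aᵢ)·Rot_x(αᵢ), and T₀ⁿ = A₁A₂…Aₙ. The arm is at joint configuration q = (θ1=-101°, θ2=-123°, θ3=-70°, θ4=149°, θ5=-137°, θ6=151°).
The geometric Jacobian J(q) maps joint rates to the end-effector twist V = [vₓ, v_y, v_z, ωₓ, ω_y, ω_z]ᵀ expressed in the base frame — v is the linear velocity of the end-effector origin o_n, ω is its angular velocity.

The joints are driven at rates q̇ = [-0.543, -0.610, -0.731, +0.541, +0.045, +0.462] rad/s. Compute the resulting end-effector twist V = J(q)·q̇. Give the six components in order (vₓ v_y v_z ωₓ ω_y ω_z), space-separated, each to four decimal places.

-0.1628 0.3450 0.5443 0.4409 0.6514 0.0538

o_n = [-0.5946, -0.0875, 0.0043]
J₁: ẑ×o_n = [0.0875, -0.5946, 0.0000], ω = ẑ
J2: z=[-0.9816, 0.1908, 0.0000] o=[-0.1183, -0.6086, 0.2900] → [-0.0545, -0.2805, -0.4207, -0.9816, 0.1908, 0.0000]
J3: z=[-0.1600, -0.8233, -0.5446] o=[-0.0632, -0.3253, -0.1545] → [-0.0012, 0.3148, -0.4755, -0.1600, -0.8233, -0.5446]
J4: z=[-0.4334, -0.4371, 0.7881] o=[-0.7501, -0.1159, -0.4161] → [-0.2061, 0.3047, 0.0557, -0.4334, -0.4371, 0.7881]
J5: z=[0.5939, 0.5191, 0.6146] o=[-0.4904, -0.8325, -0.0617] → [-0.4236, -0.1032, 0.4966, 0.5939, 0.5191, 0.6146]
J6: z=[-0.1453, 0.8206, -0.5528] o=[-0.8029, -0.5844, 0.3887] → [-0.0408, -0.1710, -0.2431, -0.1453, 0.8206, -0.5528]
V = J·q̇ = [-0.1628, 0.3450, 0.5443, 0.4409, 0.6514, 0.0538]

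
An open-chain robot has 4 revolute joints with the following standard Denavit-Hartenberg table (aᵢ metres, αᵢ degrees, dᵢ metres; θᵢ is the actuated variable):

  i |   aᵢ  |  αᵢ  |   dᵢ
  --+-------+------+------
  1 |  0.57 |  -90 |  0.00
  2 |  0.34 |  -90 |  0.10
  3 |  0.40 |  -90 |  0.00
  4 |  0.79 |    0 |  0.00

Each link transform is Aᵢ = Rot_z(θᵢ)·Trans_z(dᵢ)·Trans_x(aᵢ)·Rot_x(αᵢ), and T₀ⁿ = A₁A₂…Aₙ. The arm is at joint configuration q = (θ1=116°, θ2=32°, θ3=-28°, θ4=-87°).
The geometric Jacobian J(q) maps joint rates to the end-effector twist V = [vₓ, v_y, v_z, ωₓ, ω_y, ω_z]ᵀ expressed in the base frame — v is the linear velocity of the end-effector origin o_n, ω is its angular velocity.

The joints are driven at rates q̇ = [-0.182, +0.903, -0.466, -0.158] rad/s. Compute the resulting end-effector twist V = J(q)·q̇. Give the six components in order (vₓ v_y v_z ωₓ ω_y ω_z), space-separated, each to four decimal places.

0.4872 -0.9596 -0.0773 -1.0177 -0.2916 0.2525

o_n = [-0.6140, 0.5581, -1.0557]
J₁: ẑ×o_n = [-0.5581, -0.6140, 0.0000], ω = ẑ
J2: z=[-0.8988, -0.4384, 0.0000] o=[-0.2499, 0.5123, 0.0000] → [0.4628, -0.9489, -0.2007, -0.8988, -0.4384, 0.0000]
J3: z=[0.2323, -0.4763, -0.8480] o=[-0.4661, 0.7276, -0.1802] → [0.2732, 0.3288, -0.1098, 0.2323, -0.4763, -0.8480]
J4: z=[0.6191, 0.7449, -0.2488] o=[-0.7662, 0.9145, -0.3673] → [-0.6015, 0.3883, -0.3341, 0.6191, 0.7449, -0.2488]
V = J·q̇ = [0.4872, -0.9596, -0.0773, -1.0177, -0.2916, 0.2525]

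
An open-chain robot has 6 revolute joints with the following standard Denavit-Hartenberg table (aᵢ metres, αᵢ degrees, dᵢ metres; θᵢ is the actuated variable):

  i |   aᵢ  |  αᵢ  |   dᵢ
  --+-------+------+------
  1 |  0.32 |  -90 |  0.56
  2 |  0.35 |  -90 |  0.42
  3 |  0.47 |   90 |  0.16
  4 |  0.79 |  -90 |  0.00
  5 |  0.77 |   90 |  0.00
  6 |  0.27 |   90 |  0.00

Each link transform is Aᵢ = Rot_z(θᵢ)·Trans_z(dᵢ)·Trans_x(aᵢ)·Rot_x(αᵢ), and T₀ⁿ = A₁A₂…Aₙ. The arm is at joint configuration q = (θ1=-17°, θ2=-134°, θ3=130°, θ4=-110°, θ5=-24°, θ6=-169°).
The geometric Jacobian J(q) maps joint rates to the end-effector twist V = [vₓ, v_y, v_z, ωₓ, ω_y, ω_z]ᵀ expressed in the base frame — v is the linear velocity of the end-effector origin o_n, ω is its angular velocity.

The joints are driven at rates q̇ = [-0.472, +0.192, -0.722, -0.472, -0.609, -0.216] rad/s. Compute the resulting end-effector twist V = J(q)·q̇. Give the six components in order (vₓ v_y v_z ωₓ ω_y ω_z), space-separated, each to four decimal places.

0.0948 0.6367 0.8618 -0.0099 1.1362 -0.9765

o_n = [-0.6348, 0.5003, 0.2345]
J₁: ẑ×o_n = [-0.5003, -0.6348, 0.0000], ω = ẑ
J2: z=[0.2924, 0.9563, 0.0000] o=[0.3060, -0.0936, 0.5600] → [-0.3113, 0.0952, 1.0733, 0.2924, 0.9563, 0.0000]
J3: z=[0.6879, -0.2103, 0.6947] o=[0.1963, 0.3792, 0.8118] → [0.0373, -0.1802, -0.0914, 0.6879, -0.2103, 0.6947]
J4: z=[-0.6968, -0.4591, 0.5510] o=[0.4018, -0.0601, 0.7056] → [-0.0925, -0.8995, -0.8665, -0.6968, -0.4591, 0.5510]
J5: z=[-0.0445, -0.7391, -0.6721] o=[-0.1637, 0.3292, 0.3148] → [0.1744, 0.3130, -0.3558, -0.0445, -0.7391, -0.6721]
J6: z=[-0.3454, -0.6199, 0.7046] o=[-0.8855, 0.5321, 0.1395] → [-0.0365, 0.2095, 0.1664, -0.3454, -0.6199, 0.7046]
V = J·q̇ = [0.0948, 0.6367, 0.8618, -0.0099, 1.1362, -0.9765]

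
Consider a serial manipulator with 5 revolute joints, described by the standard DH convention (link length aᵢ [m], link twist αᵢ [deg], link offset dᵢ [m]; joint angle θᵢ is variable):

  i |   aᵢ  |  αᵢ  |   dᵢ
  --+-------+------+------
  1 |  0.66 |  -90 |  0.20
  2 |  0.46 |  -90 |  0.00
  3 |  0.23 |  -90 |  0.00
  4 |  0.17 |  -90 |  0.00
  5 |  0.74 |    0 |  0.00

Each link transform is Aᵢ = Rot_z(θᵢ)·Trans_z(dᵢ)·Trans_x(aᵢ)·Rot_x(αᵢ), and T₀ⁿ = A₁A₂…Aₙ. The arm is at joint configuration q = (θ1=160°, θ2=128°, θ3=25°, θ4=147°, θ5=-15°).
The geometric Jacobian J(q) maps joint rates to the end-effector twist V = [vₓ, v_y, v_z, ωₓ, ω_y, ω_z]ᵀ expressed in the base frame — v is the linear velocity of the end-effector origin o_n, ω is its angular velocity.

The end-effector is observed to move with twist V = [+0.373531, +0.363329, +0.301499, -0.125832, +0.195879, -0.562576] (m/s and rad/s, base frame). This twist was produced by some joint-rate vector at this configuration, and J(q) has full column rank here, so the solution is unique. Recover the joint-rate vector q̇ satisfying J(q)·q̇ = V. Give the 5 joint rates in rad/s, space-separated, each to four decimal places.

-0.0610 0.4480 0.3210 0.4150 -0.9250

o_n = [-1.0409, 0.3333, -0.0297]
J₁: ẑ×o_n = [-0.3333, -1.0409, 0.0000], ω = ẑ
J2: z=[-0.3420, -0.9397, 0.0000] o=[-0.6202, 0.2257, 0.2000] → [0.2158, -0.0786, -0.4321, -0.3420, -0.9397, 0.0000]
J3: z=[0.7405, -0.2695, 0.6157] o=[-0.3541, 0.1289, -0.1625] → [-0.1616, -0.5212, -0.0337, 0.7405, -0.2695, 0.6157]
J4: z=[0.0655, 0.9406, 0.3330] o=[-0.2002, 0.1763, -0.3267] → [0.2272, -0.2994, 0.8010, 0.0655, 0.9406, 0.3330]
J5: z=[0.2567, -0.3384, 0.9053] o=[-0.3642, 0.1719, -0.2819] → [-0.2315, -0.6774, -0.1875, 0.2567, -0.3384, 0.9053]
q̇ = J⁺·V = [-0.0610, 0.4480, 0.3210, 0.4150, -0.9250]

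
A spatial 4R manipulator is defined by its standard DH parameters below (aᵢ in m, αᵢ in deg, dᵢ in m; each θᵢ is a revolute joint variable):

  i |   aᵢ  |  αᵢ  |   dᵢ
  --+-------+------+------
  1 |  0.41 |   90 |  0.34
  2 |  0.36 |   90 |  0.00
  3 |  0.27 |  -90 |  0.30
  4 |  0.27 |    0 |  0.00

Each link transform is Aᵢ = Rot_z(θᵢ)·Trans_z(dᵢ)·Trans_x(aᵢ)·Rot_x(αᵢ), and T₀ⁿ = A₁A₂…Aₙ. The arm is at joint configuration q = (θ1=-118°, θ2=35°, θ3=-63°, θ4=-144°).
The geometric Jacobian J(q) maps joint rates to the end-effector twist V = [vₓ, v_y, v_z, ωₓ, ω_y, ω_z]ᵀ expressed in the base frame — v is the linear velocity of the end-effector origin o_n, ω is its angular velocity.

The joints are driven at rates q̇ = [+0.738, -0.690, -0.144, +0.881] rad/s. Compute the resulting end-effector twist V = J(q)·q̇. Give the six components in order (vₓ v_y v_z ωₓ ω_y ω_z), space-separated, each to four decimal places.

o_n = [-0.4229, -0.8932, 0.1842]
J₁: ẑ×o_n = [0.8932, -0.4229, 0.0000], ω = ẑ
J2: z=[-0.8829, 0.4695, 0.0000] o=[-0.1925, -0.3620, 0.3400] → [-0.0732, -0.1376, 0.5772, -0.8829, 0.4695, 0.0000]
J3: z=[-0.2693, -0.5064, -0.8192] o=[-0.3309, -0.6224, 0.5465] → [-0.0383, -0.0222, 0.0264, -0.2693, -0.5064, -0.8192]
J4: z=[-0.7435, -0.4313, 0.5111] o=[-0.2464, -0.9759, 0.3710] → [0.0383, -0.2291, -0.1376, -0.7435, -0.4313, 0.5111]
V = J·q̇ = [0.7489, -0.4158, -0.5233, -0.0070, -0.6310, 1.3062]

0.7489 -0.4158 -0.5233 -0.0070 -0.6310 1.3062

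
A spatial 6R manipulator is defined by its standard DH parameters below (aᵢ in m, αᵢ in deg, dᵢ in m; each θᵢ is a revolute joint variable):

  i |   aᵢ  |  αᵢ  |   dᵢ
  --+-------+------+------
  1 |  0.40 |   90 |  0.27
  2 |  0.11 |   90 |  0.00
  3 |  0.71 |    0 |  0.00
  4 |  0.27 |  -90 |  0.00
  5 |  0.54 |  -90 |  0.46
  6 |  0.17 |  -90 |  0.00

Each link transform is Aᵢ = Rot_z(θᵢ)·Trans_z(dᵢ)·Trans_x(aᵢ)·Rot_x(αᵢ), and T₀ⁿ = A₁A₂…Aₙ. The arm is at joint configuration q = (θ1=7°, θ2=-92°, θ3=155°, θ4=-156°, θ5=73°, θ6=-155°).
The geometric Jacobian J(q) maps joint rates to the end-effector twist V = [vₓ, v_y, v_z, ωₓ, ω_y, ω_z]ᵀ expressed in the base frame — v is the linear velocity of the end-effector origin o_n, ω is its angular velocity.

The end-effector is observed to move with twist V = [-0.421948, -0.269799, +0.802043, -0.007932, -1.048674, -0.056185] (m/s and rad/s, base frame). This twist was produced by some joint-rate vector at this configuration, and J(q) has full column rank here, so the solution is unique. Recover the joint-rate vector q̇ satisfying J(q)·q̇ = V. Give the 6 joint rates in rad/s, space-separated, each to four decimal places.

o_n = [0.8686, -0.7247, 0.3985]
J₁: ẑ×o_n = [0.7247, 0.8686, -0.0000], ω = ẑ
J2: z=[0.1219, -0.9925, 0.0000] o=[0.3970, 0.0487, 0.2700] → [-0.1275, -0.0157, 0.3738, 0.1219, -0.9925, 0.0000]
J3: z=[-0.9919, -0.1218, 0.0349] o=[0.3932, 0.0483, 0.1601] → [-0.0021, 0.2531, 0.8246, -0.9919, -0.1218, 0.0349]
J4: z=[-0.9919, -0.1218, 0.0349] o=[0.4521, -0.2468, 0.8032] → [0.0660, -0.3869, 0.5248, -0.9919, -0.1218, 0.0349]
J5: z=[0.1212, -0.9925, -0.0174] o=[0.4421, -0.2433, 0.5334] → [0.1255, 0.0089, 0.3648, 0.1212, -0.9925, -0.0174]
J6: z=[0.3252, 0.0231, 0.9454] o=[1.0044, -0.6349, 0.3496] → [0.0861, -0.1443, -0.0261, 0.3252, 0.0231, 0.9454]
q̇ = J⁺·V = [-0.6790, 0.3180, 0.8580, -0.5080, 0.7110, 0.6590]

-0.6790 0.3180 0.8580 -0.5080 0.7110 0.6590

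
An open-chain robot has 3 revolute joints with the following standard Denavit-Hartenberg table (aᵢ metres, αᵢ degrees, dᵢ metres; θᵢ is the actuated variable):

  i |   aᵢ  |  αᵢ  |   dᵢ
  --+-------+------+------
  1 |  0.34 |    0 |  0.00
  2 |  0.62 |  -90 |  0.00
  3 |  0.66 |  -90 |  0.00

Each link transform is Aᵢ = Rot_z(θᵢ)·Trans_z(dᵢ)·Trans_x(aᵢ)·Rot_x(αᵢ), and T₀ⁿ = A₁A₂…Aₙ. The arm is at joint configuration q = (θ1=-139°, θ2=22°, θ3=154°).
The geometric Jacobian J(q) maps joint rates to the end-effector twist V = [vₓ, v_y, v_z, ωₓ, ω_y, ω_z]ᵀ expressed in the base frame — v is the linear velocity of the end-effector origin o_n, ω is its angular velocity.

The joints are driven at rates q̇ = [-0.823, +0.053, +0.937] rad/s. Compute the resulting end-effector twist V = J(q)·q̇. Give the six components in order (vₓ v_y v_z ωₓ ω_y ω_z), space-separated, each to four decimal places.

-0.0789 0.4621 0.5558 0.8349 -0.4254 -0.7700

o_n = [-0.2688, -0.2469, -0.2893]
J₁: ẑ×o_n = [0.2469, -0.2688, 0.0000], ω = ẑ
J2: z=[0.0000, 0.0000, 1.0000] o=[-0.2566, -0.2231, 0.0000] → [0.0239, -0.0122, 0.0000, 0.0000, 0.0000, 1.0000]
J3: z=[0.8910, -0.4540, 0.0000] o=[-0.5381, -0.7755, 0.0000] → [0.1314, 0.2578, 0.5932, 0.8910, -0.4540, 0.0000]
V = J·q̇ = [-0.0789, 0.4621, 0.5558, 0.8349, -0.4254, -0.7700]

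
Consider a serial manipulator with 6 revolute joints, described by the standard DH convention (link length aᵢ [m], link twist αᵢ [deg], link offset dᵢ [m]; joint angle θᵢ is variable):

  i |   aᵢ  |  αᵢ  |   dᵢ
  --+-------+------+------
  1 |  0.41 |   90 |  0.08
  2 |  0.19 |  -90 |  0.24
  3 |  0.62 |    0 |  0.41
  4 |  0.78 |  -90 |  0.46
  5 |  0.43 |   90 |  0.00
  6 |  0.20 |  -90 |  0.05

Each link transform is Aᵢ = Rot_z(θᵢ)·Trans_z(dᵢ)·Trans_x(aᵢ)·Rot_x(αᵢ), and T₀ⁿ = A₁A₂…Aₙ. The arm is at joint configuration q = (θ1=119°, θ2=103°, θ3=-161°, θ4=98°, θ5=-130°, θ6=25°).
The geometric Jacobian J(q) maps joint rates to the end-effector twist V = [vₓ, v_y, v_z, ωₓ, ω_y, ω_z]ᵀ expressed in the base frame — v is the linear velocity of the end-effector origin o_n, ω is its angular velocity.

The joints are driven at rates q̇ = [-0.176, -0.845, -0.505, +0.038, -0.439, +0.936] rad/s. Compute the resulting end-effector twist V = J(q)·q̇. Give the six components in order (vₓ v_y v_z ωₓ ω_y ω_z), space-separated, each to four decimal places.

-0.3549 -0.4625 0.9625 -1.7065 0.4289 -0.6339

o_n = [1.0252, -0.3762, -0.3722]
J₁: ẑ×o_n = [0.3762, 1.0252, -0.0000], ω = ẑ
J2: z=[0.8746, 0.4848, 0.0000] o=[-0.1988, 0.3586, 0.0800] → [-0.2192, 0.3955, -1.2361, 0.8746, 0.4848, 0.0000]
J3: z=[0.4724, -0.8522, -0.2250] o=[0.0319, 0.4376, 0.2651] → [0.3601, 0.0776, 0.4621, 0.4724, -0.8522, -0.2250]
J4: z=[0.4724, -0.8522, -0.2250] o=[0.3381, 0.3014, -0.3983] → [-0.1747, -0.1669, 0.2654, 0.4724, -0.8522, -0.2250]
J5: z=[-0.2999, -0.3954, 0.8682] o=[1.2019, 0.1766, -0.1567] → [0.5652, -0.2180, 0.0959, -0.2999, -0.3954, 0.8682]
J6: z=[-0.9385, 0.2853, -0.1943] o=[1.1284, -0.1988, -0.3531] → [-0.0399, 0.0021, 0.1960, -0.9385, 0.2853, -0.1943]
V = J·q̇ = [-0.3549, -0.4625, 0.9625, -1.7065, 0.4289, -0.6339]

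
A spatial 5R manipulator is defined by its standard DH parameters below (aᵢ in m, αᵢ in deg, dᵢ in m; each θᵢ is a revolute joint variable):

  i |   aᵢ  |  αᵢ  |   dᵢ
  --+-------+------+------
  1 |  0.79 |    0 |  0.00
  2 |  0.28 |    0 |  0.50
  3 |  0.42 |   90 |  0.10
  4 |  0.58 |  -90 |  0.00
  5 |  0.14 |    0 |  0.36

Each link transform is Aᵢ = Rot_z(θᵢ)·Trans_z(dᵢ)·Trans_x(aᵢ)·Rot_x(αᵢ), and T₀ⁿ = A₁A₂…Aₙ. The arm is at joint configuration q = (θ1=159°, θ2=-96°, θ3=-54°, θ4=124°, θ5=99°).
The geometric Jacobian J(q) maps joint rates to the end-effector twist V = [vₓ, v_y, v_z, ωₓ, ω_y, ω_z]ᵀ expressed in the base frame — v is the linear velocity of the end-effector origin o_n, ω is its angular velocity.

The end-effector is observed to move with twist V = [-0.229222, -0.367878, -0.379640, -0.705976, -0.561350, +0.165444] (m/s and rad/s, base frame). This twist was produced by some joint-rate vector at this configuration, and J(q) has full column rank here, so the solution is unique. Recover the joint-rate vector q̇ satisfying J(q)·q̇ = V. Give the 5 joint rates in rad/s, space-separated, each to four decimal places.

o_n = [-0.8202, 0.6394, 0.8614]
J₁: ẑ×o_n = [-0.6394, -0.8202, 0.0000], ω = ẑ
J2: z=[0.0000, 0.0000, 1.0000] o=[-0.7375, 0.2831, 0.0000] → [-0.3562, -0.0827, 0.0000, 0.0000, 0.0000, 1.0000]
J3: z=[0.0000, 0.0000, 1.0000] o=[-0.6104, 0.5326, 0.5000] → [-0.1068, -0.2098, 0.0000, 0.0000, 0.0000, 1.0000]
J4: z=[0.1564, -0.9877, 0.0000] o=[-0.1956, 0.5983, 0.6000] → [-0.2582, -0.0409, -0.6105, 0.1564, -0.9877, 0.0000]
J5: z=[-0.8188, -0.1297, -0.5592] o=[-0.5159, 0.5476, 1.0808] → [0.0798, -0.0095, -0.1146, -0.8188, -0.1297, -0.5592]
q̇ = J⁺·V = [0.2880, -0.1500, 0.5570, 0.4440, 0.9470]

0.2880 -0.1500 0.5570 0.4440 0.9470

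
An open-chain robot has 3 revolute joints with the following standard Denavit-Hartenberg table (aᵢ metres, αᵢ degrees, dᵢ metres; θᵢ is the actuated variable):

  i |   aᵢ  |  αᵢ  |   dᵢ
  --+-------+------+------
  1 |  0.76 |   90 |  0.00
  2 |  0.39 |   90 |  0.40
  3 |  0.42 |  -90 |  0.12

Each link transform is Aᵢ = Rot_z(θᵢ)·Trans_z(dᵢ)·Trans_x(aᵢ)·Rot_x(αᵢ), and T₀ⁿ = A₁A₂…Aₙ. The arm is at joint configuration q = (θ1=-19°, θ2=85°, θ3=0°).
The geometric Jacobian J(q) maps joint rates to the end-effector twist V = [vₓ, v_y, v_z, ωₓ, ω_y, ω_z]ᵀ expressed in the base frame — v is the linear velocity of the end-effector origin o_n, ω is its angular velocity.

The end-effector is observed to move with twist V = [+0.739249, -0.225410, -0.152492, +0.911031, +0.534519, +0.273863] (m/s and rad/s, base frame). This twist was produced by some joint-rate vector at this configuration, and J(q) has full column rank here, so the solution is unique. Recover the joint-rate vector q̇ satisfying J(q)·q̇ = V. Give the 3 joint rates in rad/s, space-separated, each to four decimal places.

0.3340 -0.8020 0.6900

o_n = [0.7681, -0.6875, 0.7965]
J₁: ẑ×o_n = [0.6875, 0.7681, -0.0000], ω = ẑ
J2: z=[-0.3256, -0.9455, 0.0000] o=[0.7186, -0.2474, 0.0000] → [-0.7531, 0.2593, 0.1901, -0.3256, -0.9455, 0.0000]
J3: z=[0.9419, -0.3243, -0.0872] o=[0.6205, -0.6367, 0.3885] → [-0.1367, -0.3971, 0.0000, 0.9419, -0.3243, -0.0872]
q̇ = J⁺·V = [0.3340, -0.8020, 0.6900]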